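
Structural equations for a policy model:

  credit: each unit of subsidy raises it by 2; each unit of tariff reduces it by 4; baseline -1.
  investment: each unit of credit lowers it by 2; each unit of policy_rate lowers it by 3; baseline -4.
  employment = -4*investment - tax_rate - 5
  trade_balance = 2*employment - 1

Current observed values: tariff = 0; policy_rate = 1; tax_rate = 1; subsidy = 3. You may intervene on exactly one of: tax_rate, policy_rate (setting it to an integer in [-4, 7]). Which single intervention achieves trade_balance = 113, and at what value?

set tax_rate = 6

Intervening on tax_rate: with other inputs at their observed values, trade_balance = -2*tax_rate + 125. Solving for 113 gives tax_rate = 6, within [-4, 7].
Intervening on policy_rate: trade_balance = 24*policy_rate + 99. Reaching 113 requires policy_rate = 7/12, not an integer.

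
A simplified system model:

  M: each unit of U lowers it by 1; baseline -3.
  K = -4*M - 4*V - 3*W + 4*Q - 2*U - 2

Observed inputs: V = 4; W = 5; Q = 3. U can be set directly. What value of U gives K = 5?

U = 7

Substituting into the K equation gives K = 2*U - 9.
Solve 2*U - 9 = 5: U = (5 + 9) / 2 = 7.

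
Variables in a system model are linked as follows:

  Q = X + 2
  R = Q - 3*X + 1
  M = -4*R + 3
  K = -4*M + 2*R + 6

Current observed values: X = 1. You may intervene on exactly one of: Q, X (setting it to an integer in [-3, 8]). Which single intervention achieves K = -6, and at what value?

set Q = 2

Intervening on Q: with other inputs at their observed values, K = 18*Q - 42. Solving for -6 gives Q = 2, within [-3, 8].
Intervening on X: K = -36*X + 48. Reaching -6 requires X = 3/2, not an integer.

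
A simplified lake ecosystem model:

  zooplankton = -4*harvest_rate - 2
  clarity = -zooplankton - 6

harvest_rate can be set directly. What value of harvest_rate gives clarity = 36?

harvest_rate = 10

Substituting into the clarity equation gives clarity = 4*harvest_rate - 4.
Solve 4*harvest_rate - 4 = 36: harvest_rate = (36 + 4) / 4 = 10.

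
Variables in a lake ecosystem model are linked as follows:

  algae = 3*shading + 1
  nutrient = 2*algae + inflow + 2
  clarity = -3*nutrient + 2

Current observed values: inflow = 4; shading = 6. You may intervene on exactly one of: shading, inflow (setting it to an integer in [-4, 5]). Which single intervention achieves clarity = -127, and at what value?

set inflow = 3

Intervening on shading: clarity = -18*shading - 22. Reaching -127 requires shading = 35/6, not an integer.
Intervening on inflow: with other inputs at their observed values, clarity = -3*inflow - 118. Solving for -127 gives inflow = 3, within [-4, 5].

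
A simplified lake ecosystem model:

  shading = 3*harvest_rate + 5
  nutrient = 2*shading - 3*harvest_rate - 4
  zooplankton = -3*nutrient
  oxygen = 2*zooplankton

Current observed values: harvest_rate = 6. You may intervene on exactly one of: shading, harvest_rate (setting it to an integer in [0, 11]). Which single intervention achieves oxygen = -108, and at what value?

set harvest_rate = 4

Intervening on shading: oxygen = -12*shading + 132. Reaching -108 requires shading = 20, outside [0, 11].
Intervening on harvest_rate: with other inputs at their observed values, oxygen = -18*harvest_rate - 36. Solving for -108 gives harvest_rate = 4, within [0, 11].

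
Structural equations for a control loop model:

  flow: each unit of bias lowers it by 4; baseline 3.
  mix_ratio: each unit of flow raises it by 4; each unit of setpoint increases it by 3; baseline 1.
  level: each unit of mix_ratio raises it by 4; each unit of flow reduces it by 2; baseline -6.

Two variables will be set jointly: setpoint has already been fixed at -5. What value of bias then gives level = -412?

bias = 7

With setpoint held at -5:
Substituting into the mix_ratio equation gives mix_ratio = -16*bias - 2.
Substituting into the level equation gives level = -56*bias - 20.
Solve -56*bias - 20 = -412: bias = (-412 + 20) / -56 = 7.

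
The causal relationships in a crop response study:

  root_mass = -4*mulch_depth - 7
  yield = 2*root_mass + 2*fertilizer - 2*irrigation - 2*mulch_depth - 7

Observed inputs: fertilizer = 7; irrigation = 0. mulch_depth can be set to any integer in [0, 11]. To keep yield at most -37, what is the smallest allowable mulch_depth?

Substituting into the yield equation gives yield = -10*mulch_depth - 7.
Require -10*mulch_depth - 7 ≤ -37, so mulch_depth ≥ 3.
The smallest integer in [0, 11] satisfying this is 3.

mulch_depth = 3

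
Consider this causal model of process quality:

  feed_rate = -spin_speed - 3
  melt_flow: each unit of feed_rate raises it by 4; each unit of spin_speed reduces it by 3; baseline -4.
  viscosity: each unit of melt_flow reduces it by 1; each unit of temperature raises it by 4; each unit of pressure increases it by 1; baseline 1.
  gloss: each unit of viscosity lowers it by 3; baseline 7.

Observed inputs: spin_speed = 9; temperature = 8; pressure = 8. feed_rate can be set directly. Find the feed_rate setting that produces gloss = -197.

feed_rate = 1

Intervening on feed_rate fixes its value directly, overriding its dependence on spin_speed.
Substituting into the melt_flow equation gives melt_flow = 4*feed_rate - 31.
Substituting into the viscosity equation gives viscosity = -4*feed_rate + 72.
gloss becomes 12*feed_rate - 209.
Solve 12*feed_rate - 209 = -197: feed_rate = (-197 + 209) / 12 = 1.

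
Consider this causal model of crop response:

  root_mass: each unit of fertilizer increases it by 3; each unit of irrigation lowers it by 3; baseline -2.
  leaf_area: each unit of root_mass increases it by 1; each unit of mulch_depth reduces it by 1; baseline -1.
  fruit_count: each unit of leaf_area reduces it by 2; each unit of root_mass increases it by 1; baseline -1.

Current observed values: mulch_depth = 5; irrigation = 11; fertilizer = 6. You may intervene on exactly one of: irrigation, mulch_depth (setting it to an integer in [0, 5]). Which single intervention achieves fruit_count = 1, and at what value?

Intervening on irrigation: with other inputs at their observed values, fruit_count = 3*irrigation - 5. Solving for 1 gives irrigation = 2, within [0, 5].
Intervening on mulch_depth: fruit_count = 2*mulch_depth + 18. Reaching 1 requires mulch_depth = -17/2, not an integer.

set irrigation = 2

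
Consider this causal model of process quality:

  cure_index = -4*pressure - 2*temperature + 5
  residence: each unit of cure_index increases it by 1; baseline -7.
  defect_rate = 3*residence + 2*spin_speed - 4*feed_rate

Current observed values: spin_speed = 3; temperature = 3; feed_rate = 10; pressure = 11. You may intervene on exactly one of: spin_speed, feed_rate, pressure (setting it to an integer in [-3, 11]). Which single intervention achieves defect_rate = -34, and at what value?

set pressure = -2

Intervening on spin_speed: defect_rate = 2*spin_speed - 196. Reaching -34 requires spin_speed = 81, outside [-3, 11].
Intervening on feed_rate: defect_rate = -4*feed_rate - 150. Reaching -34 requires feed_rate = -29, outside [-3, 11].
Intervening on pressure: with other inputs at their observed values, defect_rate = -12*pressure - 58. Solving for -34 gives pressure = -2, within [-3, 11].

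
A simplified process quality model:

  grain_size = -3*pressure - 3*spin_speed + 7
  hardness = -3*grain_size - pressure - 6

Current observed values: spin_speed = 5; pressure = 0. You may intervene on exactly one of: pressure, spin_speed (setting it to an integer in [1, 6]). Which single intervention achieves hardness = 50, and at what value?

Intervening on pressure: with other inputs at their observed values, hardness = 8*pressure + 18. Solving for 50 gives pressure = 4, within [1, 6].
Intervening on spin_speed: hardness = 9*spin_speed - 27. Reaching 50 requires spin_speed = 77/9, not an integer.

set pressure = 4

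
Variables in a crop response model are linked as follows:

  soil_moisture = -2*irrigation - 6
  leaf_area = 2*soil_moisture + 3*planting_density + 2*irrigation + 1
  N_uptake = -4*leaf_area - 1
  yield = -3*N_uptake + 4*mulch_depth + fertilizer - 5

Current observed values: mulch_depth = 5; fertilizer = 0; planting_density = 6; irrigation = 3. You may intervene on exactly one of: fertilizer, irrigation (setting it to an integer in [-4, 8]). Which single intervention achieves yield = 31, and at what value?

set fertilizer = 1

Intervening on fertilizer: with other inputs at their observed values, yield = fertilizer + 30. Solving for 31 gives fertilizer = 1, within [-4, 8].
Intervening on irrigation: yield = -24*irrigation + 102. Reaching 31 requires irrigation = 71/24, not an integer.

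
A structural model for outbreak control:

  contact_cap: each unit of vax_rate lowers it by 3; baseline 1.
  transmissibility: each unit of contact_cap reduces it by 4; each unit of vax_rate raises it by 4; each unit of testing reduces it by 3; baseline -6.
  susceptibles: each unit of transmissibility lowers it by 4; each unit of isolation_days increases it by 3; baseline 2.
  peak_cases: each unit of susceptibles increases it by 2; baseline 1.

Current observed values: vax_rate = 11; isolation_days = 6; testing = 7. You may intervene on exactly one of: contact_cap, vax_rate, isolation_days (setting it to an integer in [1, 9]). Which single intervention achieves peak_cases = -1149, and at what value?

Intervening on contact_cap: peak_cases = 32*contact_cap - 95. Reaching -1149 requires contact_cap = -527/16, not an integer.
Intervening on vax_rate: peak_cases = -128*vax_rate + 289. Reaching -1149 requires vax_rate = 719/64, not an integer.
Intervening on isolation_days: with other inputs at their observed values, peak_cases = 6*isolation_days - 1155. Solving for -1149 gives isolation_days = 1, within [1, 9].

set isolation_days = 1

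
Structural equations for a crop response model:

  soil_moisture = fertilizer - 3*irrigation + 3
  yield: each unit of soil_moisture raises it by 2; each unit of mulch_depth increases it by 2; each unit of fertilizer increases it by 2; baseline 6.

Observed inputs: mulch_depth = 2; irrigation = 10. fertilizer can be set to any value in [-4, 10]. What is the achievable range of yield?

-60 to -4

Substituting into the soil_moisture equation gives soil_moisture = fertilizer - 27.
Substituting into the yield equation gives yield = 4*fertilizer - 44.
Linear in fertilizer, so extremes are at the endpoints: fertilizer = -4 gives yield = -60; fertilizer = 10 gives yield = -4.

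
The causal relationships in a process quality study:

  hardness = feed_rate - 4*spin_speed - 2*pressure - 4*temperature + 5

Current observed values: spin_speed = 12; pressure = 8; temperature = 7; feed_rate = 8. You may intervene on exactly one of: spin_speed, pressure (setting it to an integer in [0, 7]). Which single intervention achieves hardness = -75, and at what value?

set pressure = 6

Intervening on spin_speed: hardness = -4*spin_speed - 31. Reaching -75 requires spin_speed = 11, outside [0, 7].
Intervening on pressure: with other inputs at their observed values, hardness = -2*pressure - 63. Solving for -75 gives pressure = 6, within [0, 7].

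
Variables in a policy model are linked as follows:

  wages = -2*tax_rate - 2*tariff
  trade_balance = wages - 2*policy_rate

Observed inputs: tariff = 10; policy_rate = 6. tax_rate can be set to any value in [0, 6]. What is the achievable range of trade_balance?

Substituting into the wages equation gives wages = -2*tax_rate - 20.
This gives trade_balance = -2*tax_rate - 32.
Linear in tax_rate, so extremes are at the endpoints: tax_rate = 0 gives trade_balance = -32; tax_rate = 6 gives trade_balance = -44.

-44 to -32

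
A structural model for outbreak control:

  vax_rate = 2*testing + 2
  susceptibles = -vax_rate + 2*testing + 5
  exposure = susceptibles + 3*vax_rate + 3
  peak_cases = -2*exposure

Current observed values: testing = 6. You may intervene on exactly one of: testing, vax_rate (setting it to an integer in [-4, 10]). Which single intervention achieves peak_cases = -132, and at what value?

set testing = 9

Intervening on testing: with other inputs at their observed values, peak_cases = -12*testing - 24. Solving for -132 gives testing = 9, within [-4, 10].
Intervening on vax_rate: peak_cases = -4*vax_rate - 40. Reaching -132 requires vax_rate = 23, outside [-4, 10].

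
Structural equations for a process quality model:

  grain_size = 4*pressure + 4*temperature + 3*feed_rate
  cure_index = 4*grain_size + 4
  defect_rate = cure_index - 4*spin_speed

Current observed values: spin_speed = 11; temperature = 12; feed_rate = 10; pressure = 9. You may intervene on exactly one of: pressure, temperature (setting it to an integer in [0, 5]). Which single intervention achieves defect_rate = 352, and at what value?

Intervening on pressure: with other inputs at their observed values, defect_rate = 16*pressure + 272. Solving for 352 gives pressure = 5, within [0, 5].
Intervening on temperature: defect_rate = 16*temperature + 224. Reaching 352 requires temperature = 8, outside [0, 5].

set pressure = 5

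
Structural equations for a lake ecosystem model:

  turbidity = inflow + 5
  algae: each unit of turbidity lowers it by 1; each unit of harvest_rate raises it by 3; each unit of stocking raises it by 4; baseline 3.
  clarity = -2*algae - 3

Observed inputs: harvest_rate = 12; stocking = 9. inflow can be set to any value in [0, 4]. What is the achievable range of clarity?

-143 to -135

Substituting into the algae equation gives algae = -inflow + 70.
Substituting into the clarity equation gives clarity = 2*inflow - 143.
Linear in inflow, so extremes are at the endpoints: inflow = 0 gives clarity = -143; inflow = 4 gives clarity = -135.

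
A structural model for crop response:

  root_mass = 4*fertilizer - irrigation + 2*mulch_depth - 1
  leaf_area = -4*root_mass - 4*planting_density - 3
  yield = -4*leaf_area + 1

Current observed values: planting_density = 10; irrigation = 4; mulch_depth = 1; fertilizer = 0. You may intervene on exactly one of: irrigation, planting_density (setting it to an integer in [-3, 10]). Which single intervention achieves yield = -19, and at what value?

set planting_density = 1

Intervening on irrigation: yield = -16*irrigation + 189. Reaching -19 requires irrigation = 13, outside [-3, 10].
Intervening on planting_density: with other inputs at their observed values, yield = 16*planting_density - 35. Solving for -19 gives planting_density = 1, within [-3, 10].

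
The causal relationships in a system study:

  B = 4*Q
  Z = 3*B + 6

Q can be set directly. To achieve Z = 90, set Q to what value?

Q = 7

Substituting into the Z equation gives Z = 12*Q + 6.
Solve 12*Q + 6 = 90: Q = (90 - 6) / 12 = 7.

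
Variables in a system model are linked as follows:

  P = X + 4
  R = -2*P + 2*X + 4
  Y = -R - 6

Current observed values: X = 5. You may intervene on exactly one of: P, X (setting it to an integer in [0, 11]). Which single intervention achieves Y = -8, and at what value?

Intervening on P: with other inputs at their observed values, Y = 2*P - 20. Solving for -8 gives P = 6, within [0, 11].
Intervening on X: the paths from X to Y cancel (net effect zero), leaving Y = -2; -8 is unreachable this way.

set P = 6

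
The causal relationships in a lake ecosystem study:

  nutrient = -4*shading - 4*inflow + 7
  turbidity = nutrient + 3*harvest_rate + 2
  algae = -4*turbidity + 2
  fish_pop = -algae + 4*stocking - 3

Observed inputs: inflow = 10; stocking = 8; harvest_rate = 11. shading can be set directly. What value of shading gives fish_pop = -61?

shading = 6

Substituting into the nutrient equation gives nutrient = -4*shading - 33.
turbidity becomes -4*shading + 2.
Substituting into the algae equation gives algae = 16*shading - 6.
This gives fish_pop = -16*shading + 35.
Solve -16*shading + 35 = -61: shading = (-61 - 35) / -16 = 6.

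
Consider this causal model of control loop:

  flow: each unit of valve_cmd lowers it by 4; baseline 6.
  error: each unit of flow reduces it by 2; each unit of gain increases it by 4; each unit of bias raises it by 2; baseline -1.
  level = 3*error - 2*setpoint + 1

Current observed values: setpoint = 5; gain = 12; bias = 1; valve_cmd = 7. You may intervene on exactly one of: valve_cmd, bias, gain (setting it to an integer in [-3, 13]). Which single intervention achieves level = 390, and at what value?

set valve_cmd = 12

Intervening on valve_cmd: with other inputs at their observed values, level = 24*valve_cmd + 102. Solving for 390 gives valve_cmd = 12, within [-3, 13].
Intervening on bias: level = 6*bias + 264. Reaching 390 requires bias = 21, outside [-3, 13].
Intervening on gain: level = 12*gain + 126. Reaching 390 requires gain = 22, outside [-3, 13].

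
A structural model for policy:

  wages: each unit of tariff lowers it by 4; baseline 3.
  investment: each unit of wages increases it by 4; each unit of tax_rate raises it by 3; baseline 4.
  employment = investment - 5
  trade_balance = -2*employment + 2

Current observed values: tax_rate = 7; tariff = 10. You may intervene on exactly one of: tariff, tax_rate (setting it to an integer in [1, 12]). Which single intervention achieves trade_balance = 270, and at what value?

set tax_rate = 5

Intervening on tariff: trade_balance = 32*tariff - 62. Reaching 270 requires tariff = 83/8, not an integer.
Intervening on tax_rate: with other inputs at their observed values, trade_balance = -6*tax_rate + 300. Solving for 270 gives tax_rate = 5, within [1, 12].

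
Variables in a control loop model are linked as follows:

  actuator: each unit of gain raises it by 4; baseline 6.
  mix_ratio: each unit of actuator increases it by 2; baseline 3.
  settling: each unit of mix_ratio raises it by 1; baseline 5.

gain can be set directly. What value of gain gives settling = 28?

Substituting into the mix_ratio equation gives mix_ratio = 8*gain + 15.
Substituting into the settling equation gives settling = 8*gain + 20.
Solve 8*gain + 20 = 28: gain = (28 - 20) / 8 = 1.

gain = 1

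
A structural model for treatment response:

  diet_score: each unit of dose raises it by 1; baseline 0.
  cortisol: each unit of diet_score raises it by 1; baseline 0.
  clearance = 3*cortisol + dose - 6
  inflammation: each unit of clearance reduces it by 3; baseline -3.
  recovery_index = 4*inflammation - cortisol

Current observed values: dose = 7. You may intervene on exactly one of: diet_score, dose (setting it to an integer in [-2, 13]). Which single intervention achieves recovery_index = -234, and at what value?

Intervening on diet_score: recovery_index = -37*diet_score - 24. Reaching -234 requires diet_score = 210/37, not an integer.
Intervening on dose: with other inputs at their observed values, recovery_index = -49*dose + 60. Solving for -234 gives dose = 6, within [-2, 13].

set dose = 6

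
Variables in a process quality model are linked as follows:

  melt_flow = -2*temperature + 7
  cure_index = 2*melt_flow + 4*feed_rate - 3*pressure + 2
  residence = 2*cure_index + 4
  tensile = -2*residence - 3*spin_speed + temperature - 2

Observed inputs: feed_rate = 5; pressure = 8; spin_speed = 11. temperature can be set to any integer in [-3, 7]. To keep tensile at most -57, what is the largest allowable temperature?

Substituting into the cure_index equation gives cure_index = -4*temperature + 12.
Substituting into the residence equation gives residence = -8*temperature + 28.
So tensile = 17*temperature - 91.
Require 17*temperature - 91 ≤ -57, so temperature ≤ 2.
The largest integer in [-3, 7] satisfying this is 2.

temperature = 2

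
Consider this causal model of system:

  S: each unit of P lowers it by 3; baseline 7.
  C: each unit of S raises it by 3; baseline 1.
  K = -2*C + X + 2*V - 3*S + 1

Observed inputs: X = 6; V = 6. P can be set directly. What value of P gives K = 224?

Substituting into the C equation gives C = -9*P + 22.
So K = 27*P - 46.
Solve 27*P - 46 = 224: P = (224 + 46) / 27 = 10.

P = 10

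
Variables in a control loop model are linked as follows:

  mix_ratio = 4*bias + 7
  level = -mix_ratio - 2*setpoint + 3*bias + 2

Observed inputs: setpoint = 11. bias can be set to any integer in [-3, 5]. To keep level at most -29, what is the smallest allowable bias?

Substituting into the level equation gives level = -bias - 27.
Require -bias - 27 ≤ -29, so bias ≥ 2.
The smallest integer in [-3, 5] satisfying this is 2.

bias = 2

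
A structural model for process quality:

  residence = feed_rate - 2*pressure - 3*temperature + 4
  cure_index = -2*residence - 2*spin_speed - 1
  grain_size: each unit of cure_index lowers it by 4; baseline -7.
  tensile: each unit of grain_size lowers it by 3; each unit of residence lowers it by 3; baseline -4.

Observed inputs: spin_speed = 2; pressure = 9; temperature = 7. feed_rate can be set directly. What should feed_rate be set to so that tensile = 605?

feed_rate = 11

Substituting into the residence equation gives residence = feed_rate - 35.
This gives cure_index = -2*feed_rate + 65.
Substituting into the grain_size equation gives grain_size = 8*feed_rate - 267.
Substituting into the tensile equation gives tensile = -27*feed_rate + 902.
Solve -27*feed_rate + 902 = 605: feed_rate = (605 - 902) / -27 = 11.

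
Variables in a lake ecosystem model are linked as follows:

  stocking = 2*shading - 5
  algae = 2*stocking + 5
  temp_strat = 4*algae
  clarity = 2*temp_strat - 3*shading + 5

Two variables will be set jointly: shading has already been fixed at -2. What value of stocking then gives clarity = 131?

stocking = 5

With shading held at -2:
Intervening on stocking fixes its value directly, overriding its dependence on shading.
Substituting into the temp_strat equation gives temp_strat = 8*stocking + 20.
clarity becomes 16*stocking + 51.
Solve 16*stocking + 51 = 131: stocking = (131 - 51) / 16 = 5.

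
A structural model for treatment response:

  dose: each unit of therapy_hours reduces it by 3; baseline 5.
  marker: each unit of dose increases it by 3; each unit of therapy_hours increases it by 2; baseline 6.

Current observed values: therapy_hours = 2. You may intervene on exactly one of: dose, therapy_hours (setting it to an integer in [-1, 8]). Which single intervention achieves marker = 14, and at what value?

Intervening on dose: marker = 3*dose + 10. Reaching 14 requires dose = 4/3, not an integer.
Intervening on therapy_hours: with other inputs at their observed values, marker = -7*therapy_hours + 21. Solving for 14 gives therapy_hours = 1, within [-1, 8].

set therapy_hours = 1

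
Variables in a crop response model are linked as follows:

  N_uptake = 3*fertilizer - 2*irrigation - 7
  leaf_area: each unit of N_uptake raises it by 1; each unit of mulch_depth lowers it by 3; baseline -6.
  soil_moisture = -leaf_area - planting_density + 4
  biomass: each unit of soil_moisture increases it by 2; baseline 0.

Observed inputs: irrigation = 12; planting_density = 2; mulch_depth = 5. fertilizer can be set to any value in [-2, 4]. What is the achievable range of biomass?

Substituting into the N_uptake equation gives N_uptake = 3*fertilizer - 31.
Substituting into the leaf_area equation gives leaf_area = 3*fertilizer - 52.
So soil_moisture = -3*fertilizer + 54.
biomass becomes -6*fertilizer + 108.
Linear in fertilizer, so extremes are at the endpoints: fertilizer = -2 gives biomass = 120; fertilizer = 4 gives biomass = 84.

84 to 120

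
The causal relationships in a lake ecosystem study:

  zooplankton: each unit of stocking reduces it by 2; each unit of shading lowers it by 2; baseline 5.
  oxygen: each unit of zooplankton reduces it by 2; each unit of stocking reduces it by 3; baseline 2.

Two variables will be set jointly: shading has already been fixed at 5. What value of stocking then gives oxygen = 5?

stocking = -7

With shading held at 5:
Substituting into the zooplankton equation gives zooplankton = -2*stocking - 5.
Substituting into the oxygen equation gives oxygen = stocking + 12.
Solve stocking + 12 = 5: stocking = (5 - 12) / 1 = -7.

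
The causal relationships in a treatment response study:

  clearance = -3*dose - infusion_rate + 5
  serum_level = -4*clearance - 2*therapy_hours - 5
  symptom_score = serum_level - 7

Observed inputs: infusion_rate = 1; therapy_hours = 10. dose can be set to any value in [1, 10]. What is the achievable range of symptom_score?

Substituting into the clearance equation gives clearance = -3*dose + 4.
Substituting into the serum_level equation gives serum_level = 12*dose - 41.
Substituting into the symptom_score equation gives symptom_score = 12*dose - 48.
Linear in dose, so extremes are at the endpoints: dose = 1 gives symptom_score = -36; dose = 10 gives symptom_score = 72.

-36 to 72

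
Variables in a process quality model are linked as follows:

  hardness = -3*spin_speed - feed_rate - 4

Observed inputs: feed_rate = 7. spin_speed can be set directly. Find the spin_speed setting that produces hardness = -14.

spin_speed = 1

Substituting into the hardness equation gives hardness = -3*spin_speed - 11.
Solve -3*spin_speed - 11 = -14: spin_speed = (-14 + 11) / -3 = 1.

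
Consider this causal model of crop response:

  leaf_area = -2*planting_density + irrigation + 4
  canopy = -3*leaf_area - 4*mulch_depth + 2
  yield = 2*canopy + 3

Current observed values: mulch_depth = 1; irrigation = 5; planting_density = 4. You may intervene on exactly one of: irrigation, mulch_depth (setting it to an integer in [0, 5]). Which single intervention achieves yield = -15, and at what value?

set mulch_depth = 2

Intervening on irrigation: yield = -6*irrigation + 23. Reaching -15 requires irrigation = 19/3, not an integer.
Intervening on mulch_depth: with other inputs at their observed values, yield = -8*mulch_depth + 1. Solving for -15 gives mulch_depth = 2, within [0, 5].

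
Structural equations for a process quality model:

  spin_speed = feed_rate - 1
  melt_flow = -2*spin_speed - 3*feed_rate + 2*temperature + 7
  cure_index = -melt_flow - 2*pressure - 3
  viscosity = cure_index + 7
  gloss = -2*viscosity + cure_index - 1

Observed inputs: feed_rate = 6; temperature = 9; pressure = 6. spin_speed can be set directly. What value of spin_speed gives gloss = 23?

spin_speed = -8

Intervening on spin_speed fixes its value directly, overriding its dependence on feed_rate.
Substituting into the melt_flow equation gives melt_flow = -2*spin_speed + 7.
So cure_index = 2*spin_speed - 22.
So viscosity = 2*spin_speed - 15.
Substituting into the gloss equation gives gloss = -2*spin_speed + 7.
Solve -2*spin_speed + 7 = 23: spin_speed = (23 - 7) / -2 = -8.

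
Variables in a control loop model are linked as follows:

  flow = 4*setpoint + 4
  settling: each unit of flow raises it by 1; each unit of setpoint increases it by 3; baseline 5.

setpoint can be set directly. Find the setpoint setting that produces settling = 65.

Substituting into the settling equation gives settling = 7*setpoint + 9.
Solve 7*setpoint + 9 = 65: setpoint = (65 - 9) / 7 = 8.

setpoint = 8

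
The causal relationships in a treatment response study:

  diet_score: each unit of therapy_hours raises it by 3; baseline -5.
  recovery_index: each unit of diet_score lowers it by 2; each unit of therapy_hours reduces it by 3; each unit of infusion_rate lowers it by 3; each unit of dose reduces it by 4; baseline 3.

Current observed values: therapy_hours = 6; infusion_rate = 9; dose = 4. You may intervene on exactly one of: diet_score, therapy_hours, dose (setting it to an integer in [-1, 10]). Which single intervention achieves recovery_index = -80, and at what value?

set dose = 3

Intervening on diet_score: recovery_index = -2*diet_score - 58. Reaching -80 requires diet_score = 11, outside [-1, 10].
Intervening on therapy_hours: recovery_index = -9*therapy_hours - 30. Reaching -80 requires therapy_hours = 50/9, not an integer.
Intervening on dose: with other inputs at their observed values, recovery_index = -4*dose - 68. Solving for -80 gives dose = 3, within [-1, 10].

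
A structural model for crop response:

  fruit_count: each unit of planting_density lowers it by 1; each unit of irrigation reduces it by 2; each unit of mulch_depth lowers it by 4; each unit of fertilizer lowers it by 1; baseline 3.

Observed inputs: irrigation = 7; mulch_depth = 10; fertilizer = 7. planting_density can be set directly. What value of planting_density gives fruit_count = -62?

Substituting into the fruit_count equation gives fruit_count = -planting_density - 58.
Solve -planting_density - 58 = -62: planting_density = (-62 + 58) / -1 = 4.

planting_density = 4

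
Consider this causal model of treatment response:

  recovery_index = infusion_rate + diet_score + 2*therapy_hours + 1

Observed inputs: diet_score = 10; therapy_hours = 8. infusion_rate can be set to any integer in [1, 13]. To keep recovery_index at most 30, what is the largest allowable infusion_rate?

Substituting into the recovery_index equation gives recovery_index = infusion_rate + 27.
Require infusion_rate + 27 ≤ 30, so infusion_rate ≤ 3.
The largest integer in [1, 13] satisfying this is 3.

infusion_rate = 3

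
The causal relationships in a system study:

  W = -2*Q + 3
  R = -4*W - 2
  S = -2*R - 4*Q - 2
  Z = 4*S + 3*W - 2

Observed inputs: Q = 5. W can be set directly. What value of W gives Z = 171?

W = 7

Intervening on W fixes its value directly, overriding its dependence on Q.
Substituting into the S equation gives S = 8*W - 18.
Substituting into the Z equation gives Z = 35*W - 74.
Solve 35*W - 74 = 171: W = (171 + 74) / 35 = 7.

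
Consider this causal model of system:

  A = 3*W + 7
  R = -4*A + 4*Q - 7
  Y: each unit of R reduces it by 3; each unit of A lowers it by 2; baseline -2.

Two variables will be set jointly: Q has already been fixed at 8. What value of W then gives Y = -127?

With Q held at 8:
Substituting into the R equation gives R = -12*W - 3.
Substituting into the Y equation gives Y = 30*W - 7.
Solve 30*W - 7 = -127: W = (-127 + 7) / 30 = -4.

W = -4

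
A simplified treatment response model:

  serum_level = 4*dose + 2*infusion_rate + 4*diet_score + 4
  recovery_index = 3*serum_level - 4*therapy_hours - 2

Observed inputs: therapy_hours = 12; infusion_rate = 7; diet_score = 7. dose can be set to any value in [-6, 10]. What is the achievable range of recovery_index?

16 to 208

Substituting into the serum_level equation gives serum_level = 4*dose + 46.
recovery_index becomes 12*dose + 88.
Linear in dose, so extremes are at the endpoints: dose = -6 gives recovery_index = 16; dose = 10 gives recovery_index = 208.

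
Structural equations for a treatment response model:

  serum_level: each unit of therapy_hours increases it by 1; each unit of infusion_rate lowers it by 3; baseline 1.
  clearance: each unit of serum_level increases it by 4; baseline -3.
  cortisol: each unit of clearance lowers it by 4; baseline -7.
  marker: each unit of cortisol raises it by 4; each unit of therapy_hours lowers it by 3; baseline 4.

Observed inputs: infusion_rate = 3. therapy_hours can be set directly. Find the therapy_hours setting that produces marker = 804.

therapy_hours = -4

Substituting into the serum_level equation gives serum_level = therapy_hours - 8.
Substituting into the clearance equation gives clearance = 4*therapy_hours - 35.
Substituting into the cortisol equation gives cortisol = -16*therapy_hours + 133.
Substituting into the marker equation gives marker = -67*therapy_hours + 536.
Solve -67*therapy_hours + 536 = 804: therapy_hours = (804 - 536) / -67 = -4.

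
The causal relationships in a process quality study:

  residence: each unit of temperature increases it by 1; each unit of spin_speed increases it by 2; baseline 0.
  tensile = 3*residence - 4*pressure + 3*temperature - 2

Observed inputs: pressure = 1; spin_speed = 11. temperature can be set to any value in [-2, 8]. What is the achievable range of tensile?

Substituting into the residence equation gives residence = temperature + 22.
This gives tensile = 6*temperature + 60.
Linear in temperature, so extremes are at the endpoints: temperature = -2 gives tensile = 48; temperature = 8 gives tensile = 108.

48 to 108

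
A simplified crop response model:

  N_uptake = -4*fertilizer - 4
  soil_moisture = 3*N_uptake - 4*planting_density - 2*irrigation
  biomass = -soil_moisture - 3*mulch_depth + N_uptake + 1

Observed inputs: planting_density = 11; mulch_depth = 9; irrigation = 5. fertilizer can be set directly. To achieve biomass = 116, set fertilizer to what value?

Substituting into the soil_moisture equation gives soil_moisture = -12*fertilizer - 66.
Substituting into the biomass equation gives biomass = 8*fertilizer + 36.
Solve 8*fertilizer + 36 = 116: fertilizer = (116 - 36) / 8 = 10.

fertilizer = 10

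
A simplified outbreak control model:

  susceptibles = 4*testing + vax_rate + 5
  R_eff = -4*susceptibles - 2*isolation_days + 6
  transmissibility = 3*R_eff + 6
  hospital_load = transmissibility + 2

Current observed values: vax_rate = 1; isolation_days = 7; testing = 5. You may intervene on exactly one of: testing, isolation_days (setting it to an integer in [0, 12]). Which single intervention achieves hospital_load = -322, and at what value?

set isolation_days = 6

Intervening on testing: hospital_load = -48*testing - 88. Reaching -322 requires testing = 39/8, not an integer.
Intervening on isolation_days: with other inputs at their observed values, hospital_load = -6*isolation_days - 286. Solving for -322 gives isolation_days = 6, within [0, 12].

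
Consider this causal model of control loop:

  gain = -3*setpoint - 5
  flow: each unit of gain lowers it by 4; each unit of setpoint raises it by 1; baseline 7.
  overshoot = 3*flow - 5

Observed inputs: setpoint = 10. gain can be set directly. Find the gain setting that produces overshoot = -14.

Intervening on gain fixes its value directly, overriding its dependence on setpoint.
Substituting into the flow equation gives flow = -4*gain + 17.
So overshoot = -12*gain + 46.
Solve -12*gain + 46 = -14: gain = (-14 - 46) / -12 = 5.

gain = 5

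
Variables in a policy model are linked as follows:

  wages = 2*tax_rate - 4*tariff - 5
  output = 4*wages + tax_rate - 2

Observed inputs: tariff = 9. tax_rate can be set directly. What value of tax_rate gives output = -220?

tax_rate = -6

Substituting into the wages equation gives wages = 2*tax_rate - 41.
This gives output = 9*tax_rate - 166.
Solve 9*tax_rate - 166 = -220: tax_rate = (-220 + 166) / 9 = -6.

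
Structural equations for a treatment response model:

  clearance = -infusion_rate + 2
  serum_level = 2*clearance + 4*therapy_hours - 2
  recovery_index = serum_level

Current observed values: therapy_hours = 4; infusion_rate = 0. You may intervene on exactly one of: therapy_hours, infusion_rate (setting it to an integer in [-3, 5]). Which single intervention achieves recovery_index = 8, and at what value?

set infusion_rate = 5

Intervening on therapy_hours: recovery_index = 4*therapy_hours + 2. Reaching 8 requires therapy_hours = 3/2, not an integer.
Intervening on infusion_rate: with other inputs at their observed values, recovery_index = -2*infusion_rate + 18. Solving for 8 gives infusion_rate = 5, within [-3, 5].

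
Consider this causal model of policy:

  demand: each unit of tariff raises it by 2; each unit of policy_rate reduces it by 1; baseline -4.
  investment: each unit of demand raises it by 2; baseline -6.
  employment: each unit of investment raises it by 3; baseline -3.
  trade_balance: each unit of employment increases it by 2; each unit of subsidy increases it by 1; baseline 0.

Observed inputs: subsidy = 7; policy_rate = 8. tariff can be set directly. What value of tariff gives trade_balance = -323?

tariff = -6

Substituting into the demand equation gives demand = 2*tariff - 12.
Substituting into the investment equation gives investment = 4*tariff - 30.
This gives employment = 12*tariff - 93.
So trade_balance = 24*tariff - 179.
Solve 24*tariff - 179 = -323: tariff = (-323 + 179) / 24 = -6.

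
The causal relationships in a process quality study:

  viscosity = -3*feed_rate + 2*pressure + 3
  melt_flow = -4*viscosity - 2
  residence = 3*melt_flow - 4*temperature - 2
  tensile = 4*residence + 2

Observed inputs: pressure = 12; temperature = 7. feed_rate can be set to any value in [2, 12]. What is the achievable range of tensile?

Substituting into the viscosity equation gives viscosity = -3*feed_rate + 27.
Substituting into the melt_flow equation gives melt_flow = 12*feed_rate - 110.
Substituting into the residence equation gives residence = 36*feed_rate - 360.
Substituting into the tensile equation gives tensile = 144*feed_rate - 1438.
Linear in feed_rate, so extremes are at the endpoints: feed_rate = 2 gives tensile = -1150; feed_rate = 12 gives tensile = 290.

-1150 to 290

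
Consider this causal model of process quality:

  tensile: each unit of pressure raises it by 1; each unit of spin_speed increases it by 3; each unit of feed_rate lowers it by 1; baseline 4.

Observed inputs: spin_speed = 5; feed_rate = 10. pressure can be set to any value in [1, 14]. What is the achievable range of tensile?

Substituting into the tensile equation gives tensile = pressure + 9.
Linear in pressure, so extremes are at the endpoints: pressure = 1 gives tensile = 10; pressure = 14 gives tensile = 23.

10 to 23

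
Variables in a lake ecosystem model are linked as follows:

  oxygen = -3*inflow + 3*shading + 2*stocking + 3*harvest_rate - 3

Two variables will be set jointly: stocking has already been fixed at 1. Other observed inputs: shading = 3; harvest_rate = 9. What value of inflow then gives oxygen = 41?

inflow = -2

With stocking held at 1:
Substituting into the oxygen equation gives oxygen = -3*inflow + 35.
Solve -3*inflow + 35 = 41: inflow = (41 - 35) / -3 = -2.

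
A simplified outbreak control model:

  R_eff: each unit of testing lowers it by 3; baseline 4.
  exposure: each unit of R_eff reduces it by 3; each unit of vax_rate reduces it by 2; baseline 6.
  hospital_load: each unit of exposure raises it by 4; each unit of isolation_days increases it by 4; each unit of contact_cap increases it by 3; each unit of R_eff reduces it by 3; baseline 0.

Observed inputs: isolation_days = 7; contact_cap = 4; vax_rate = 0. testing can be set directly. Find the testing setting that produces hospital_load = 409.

testing = 9

Substituting into the exposure equation gives exposure = 9*testing - 6.
hospital_load becomes 45*testing + 4.
Solve 45*testing + 4 = 409: testing = (409 - 4) / 45 = 9.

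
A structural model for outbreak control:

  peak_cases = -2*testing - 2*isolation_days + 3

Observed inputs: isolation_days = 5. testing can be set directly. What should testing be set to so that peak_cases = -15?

Substituting into the peak_cases equation gives peak_cases = -2*testing - 7.
Solve -2*testing - 7 = -15: testing = (-15 + 7) / -2 = 4.

testing = 4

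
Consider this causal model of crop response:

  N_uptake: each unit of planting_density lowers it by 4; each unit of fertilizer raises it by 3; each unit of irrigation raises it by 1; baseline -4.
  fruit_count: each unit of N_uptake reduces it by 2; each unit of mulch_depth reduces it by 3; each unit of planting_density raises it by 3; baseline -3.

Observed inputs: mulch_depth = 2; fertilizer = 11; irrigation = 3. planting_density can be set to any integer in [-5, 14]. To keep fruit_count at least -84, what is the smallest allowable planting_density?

planting_density = -1

Substituting into the N_uptake equation gives N_uptake = -4*planting_density + 32.
Substituting into the fruit_count equation gives fruit_count = 11*planting_density - 73.
Require 11*planting_density - 73 ≥ -84, so planting_density ≥ -1.
The smallest integer in [-5, 14] satisfying this is -1.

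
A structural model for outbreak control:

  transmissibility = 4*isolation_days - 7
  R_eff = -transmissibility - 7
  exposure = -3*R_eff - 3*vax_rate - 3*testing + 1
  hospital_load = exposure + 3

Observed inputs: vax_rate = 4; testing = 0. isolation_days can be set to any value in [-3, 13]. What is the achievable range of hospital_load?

-44 to 148

Substituting into the R_eff equation gives R_eff = -4*isolation_days.
exposure becomes 12*isolation_days - 11.
Substituting into the hospital_load equation gives hospital_load = 12*isolation_days - 8.
Linear in isolation_days, so extremes are at the endpoints: isolation_days = -3 gives hospital_load = -44; isolation_days = 13 gives hospital_load = 148.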